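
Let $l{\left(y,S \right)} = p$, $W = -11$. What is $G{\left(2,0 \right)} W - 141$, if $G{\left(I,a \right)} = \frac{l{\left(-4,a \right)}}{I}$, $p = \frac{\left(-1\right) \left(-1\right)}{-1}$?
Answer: $- \frac{271}{2} \approx -135.5$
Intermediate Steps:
$p = -1$ ($p = 1 \left(-1\right) = -1$)
$l{\left(y,S \right)} = -1$
$G{\left(I,a \right)} = - \frac{1}{I}$
$G{\left(2,0 \right)} W - 141 = - \frac{1}{2} \left(-11\right) - 141 = \left(-1\right) \frac{1}{2} \left(-11\right) - 141 = \left(- \frac{1}{2}\right) \left(-11\right) - 141 = \frac{11}{2} - 141 = - \frac{271}{2}$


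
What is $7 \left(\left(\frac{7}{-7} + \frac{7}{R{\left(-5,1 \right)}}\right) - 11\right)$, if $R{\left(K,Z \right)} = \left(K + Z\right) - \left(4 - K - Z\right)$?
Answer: $- \frac{1057}{12} \approx -88.083$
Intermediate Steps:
$R{\left(K,Z \right)} = -4 + 2 K + 2 Z$ ($R{\left(K,Z \right)} = \left(K + Z\right) + \left(-4 + K + Z\right) = -4 + 2 K + 2 Z$)
$7 \left(\left(\frac{7}{-7} + \frac{7}{R{\left(-5,1 \right)}}\right) - 11\right) = 7 \left(\left(\frac{7}{-7} + \frac{7}{-4 + 2 \left(-5\right) + 2 \cdot 1}\right) - 11\right) = 7 \left(\left(7 \left(- \frac{1}{7}\right) + \frac{7}{-4 - 10 + 2}\right) - 11\right) = 7 \left(\left(-1 + \frac{7}{-12}\right) - 11\right) = 7 \left(\left(-1 + 7 \left(- \frac{1}{12}\right)\right) - 11\right) = 7 \left(\left(-1 - \frac{7}{12}\right) - 11\right) = 7 \left(- \frac{19}{12} - 11\right) = 7 \left(- \frac{151}{12}\right) = - \frac{1057}{12}$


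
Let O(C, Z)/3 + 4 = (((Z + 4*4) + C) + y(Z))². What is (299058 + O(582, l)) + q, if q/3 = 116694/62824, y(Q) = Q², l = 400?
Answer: 2442640062200937/31412 ≈ 7.7761e+10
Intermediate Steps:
q = 175041/31412 (q = 3*(116694/62824) = 3*(116694*(1/62824)) = 3*(58347/31412) = 175041/31412 ≈ 5.5724)
O(C, Z) = -12 + 3*(16 + C + Z + Z²)² (O(C, Z) = -12 + 3*(((Z + 4*4) + C) + Z²)² = -12 + 3*(((Z + 16) + C) + Z²)² = -12 + 3*(((16 + Z) + C) + Z²)² = -12 + 3*((16 + C + Z) + Z²)² = -12 + 3*(16 + C + Z + Z²)²)
(299058 + O(582, l)) + q = (299058 + (-12 + 3*(16 + 582 + 400 + 400²)²)) + 175041/31412 = (299058 + (-12 + 3*(16 + 582 + 400 + 160000)²)) + 175041/31412 = (299058 + (-12 + 3*160998²)) + 175041/31412 = (299058 + (-12 + 3*25920356004)) + 175041/31412 = (299058 + (-12 + 77761068012)) + 175041/31412 = (299058 + 77761068000) + 175041/31412 = 77761367058 + 175041/31412 = 2442640062200937/31412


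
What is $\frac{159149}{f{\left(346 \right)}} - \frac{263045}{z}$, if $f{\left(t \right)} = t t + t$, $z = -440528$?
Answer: $\frac{50845649731}{26445336368} \approx 1.9227$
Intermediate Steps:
$f{\left(t \right)} = t + t^{2}$ ($f{\left(t \right)} = t^{2} + t = t + t^{2}$)
$\frac{159149}{f{\left(346 \right)}} - \frac{263045}{z} = \frac{159149}{346 \left(1 + 346\right)} - \frac{263045}{-440528} = \frac{159149}{346 \cdot 347} - - \frac{263045}{440528} = \frac{159149}{120062} + \frac{263045}{440528} = \frac{50845649731}{26445336368}$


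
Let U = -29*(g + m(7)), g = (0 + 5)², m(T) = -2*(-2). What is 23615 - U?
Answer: 24456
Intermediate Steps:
m(T) = 4
g = 25 (g = 5² = 25)
U = -841 (U = -29*(25 + 4) = -29*29 = -841)
23615 - U = 23615 - 1*(-841) = 23615 + 841 = 24456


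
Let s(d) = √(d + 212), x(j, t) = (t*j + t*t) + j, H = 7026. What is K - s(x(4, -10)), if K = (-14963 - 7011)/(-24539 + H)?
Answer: 21974/17513 - 2*√69 ≈ -15.359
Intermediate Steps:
K = 21974/17513 (K = (-14963 - 7011)/(-24539 + 7026) = -21974/(-17513) = -21974*(-1/17513) = 21974/17513 ≈ 1.2547)
x(j, t) = j + t² + j*t (x(j, t) = (j*t + t²) + j = (t² + j*t) + j = j + t² + j*t)
s(d) = √(212 + d)
K - s(x(4, -10)) = 21974/17513 - √(212 + (4 + (-10)² + 4*(-10))) = 21974/17513 - √(212 + (4 + 100 - 40)) = 21974/17513 - √(212 + 64) = 21974/17513 - √276 = 21974/17513 - 2*√69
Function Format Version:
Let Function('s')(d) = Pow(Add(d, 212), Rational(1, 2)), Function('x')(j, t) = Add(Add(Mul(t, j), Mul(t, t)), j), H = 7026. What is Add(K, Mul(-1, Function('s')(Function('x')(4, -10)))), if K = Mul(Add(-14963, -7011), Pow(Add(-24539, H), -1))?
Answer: Add(Rational(21974, 17513), Mul(-2, Pow(69, Rational(1, 2)))) ≈ -15.359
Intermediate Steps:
K = Rational(21974, 17513) (K = Mul(Add(-14963, -7011), Pow(Add(-24539, 7026), -1)) = Mul(-21974, Pow(-17513, -1)) = Mul(-21974, Rational(-1, 17513)) = Rational(21974, 17513) ≈ 1.2547)
Function('x')(j, t) = Add(j, Pow(t, 2), Mul(j, t)) (Function('x')(j, t) = Add(Add(Mul(j, t), Pow(t, 2)), j) = Add(Add(Pow(t, 2), Mul(j, t)), j) = Add(j, Pow(t, 2), Mul(j, t)))
Function('s')(d) = Pow(Add(212, d), Rational(1, 2))
Add(K, Mul(-1, Function('s')(Function('x')(4, -10)))) = Add(Rational(21974, 17513), Mul(-1, Pow(Add(212, Add(4, Pow(-10, 2), Mul(4, -10))), Rational(1, 2)))) = Add(Rational(21974, 17513), Mul(-1, Pow(Add(212, Add(4, 100, -40)), Rational(1, 2)))) = Add(Rational(21974, 17513), Mul(-1, Pow(Add(212, 64), Rational(1, 2)))) = Add(Rational(21974, 17513), Mul(-1, Pow(276, Rational(1, 2)))) = Add(Rational(21974, 17513), Mul(-1, Mul(2, Pow(69, Rational(1, 2))))) = Add(Rational(21974, 17513), Mul(-2, Pow(69, Rational(1, 2))))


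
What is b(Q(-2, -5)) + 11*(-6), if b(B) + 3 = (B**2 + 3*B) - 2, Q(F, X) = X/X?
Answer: -67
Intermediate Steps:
Q(F, X) = 1
b(B) = -5 + B**2 + 3*B (b(B) = -3 + ((B**2 + 3*B) - 2) = -3 + (-2 + B**2 + 3*B) = -5 + B**2 + 3*B)
b(Q(-2, -5)) + 11*(-6) = (-5 + 1**2 + 3*1) + 11*(-6) = (-5 + 1 + 3) - 66 = -1 - 66 = -67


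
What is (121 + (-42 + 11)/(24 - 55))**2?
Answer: 14884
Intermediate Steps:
(121 + (-42 + 11)/(24 - 55))**2 = (121 - 31/(-31))**2 = (121 - 31*(-1/31))**2 = (121 + 1)**2 = 122**2 = 14884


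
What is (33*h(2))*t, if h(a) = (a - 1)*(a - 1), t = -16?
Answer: -528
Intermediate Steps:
h(a) = (-1 + a)² (h(a) = (-1 + a)*(-1 + a) = (-1 + a)²)
(33*h(2))*t = (33*(-1 + 2)²)*(-16) = (33*1²)*(-16) = (33*1)*(-16) = 33*(-16) = -528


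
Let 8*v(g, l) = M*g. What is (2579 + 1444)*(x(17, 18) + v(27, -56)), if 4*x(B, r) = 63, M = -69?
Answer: -6987951/8 ≈ -8.7349e+5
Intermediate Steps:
x(B, r) = 63/4 (x(B, r) = (1/4)*63 = 63/4)
v(g, l) = -69*g/8 (v(g, l) = (-69*g)/8 = -69*g/8)
(2579 + 1444)*(x(17, 18) + v(27, -56)) = (2579 + 1444)*(63/4 - 69/8*27) = 4023*(63/4 - 1863/8) = 4023*(-1737/8) = -6987951/8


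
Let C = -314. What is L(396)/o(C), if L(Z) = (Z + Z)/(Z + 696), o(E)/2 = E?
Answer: -33/28574 ≈ -0.0011549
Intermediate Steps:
o(E) = 2*E
L(Z) = 2*Z/(696 + Z) (L(Z) = (2*Z)/(696 + Z) = 2*Z/(696 + Z))
L(396)/o(C) = (2*396/(696 + 396))/((2*(-314))) = (2*396/1092)/(-628) = (2*396*(1/1092))*(-1/628) = (66/91)*(-1/628) = -33/28574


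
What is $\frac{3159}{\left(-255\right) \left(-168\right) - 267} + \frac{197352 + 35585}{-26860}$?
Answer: $- \frac{3277325387}{381170260} \approx -8.5981$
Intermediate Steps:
$\frac{3159}{\left(-255\right) \left(-168\right) - 267} + \frac{197352 + 35585}{-26860} = \frac{3159}{42840 - 267} + 232937 \left(- \frac{1}{26860}\right) = \frac{3159}{42573} - \frac{232937}{26860} = 3159 \cdot \frac{1}{42573} - \frac{232937}{26860} = \frac{1053}{14191} - \frac{232937}{26860} = - \frac{3277325387}{381170260}$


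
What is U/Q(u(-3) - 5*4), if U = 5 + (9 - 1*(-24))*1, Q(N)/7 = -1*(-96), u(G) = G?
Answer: 19/336 ≈ 0.056548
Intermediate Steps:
Q(N) = 672 (Q(N) = 7*(-1*(-96)) = 7*96 = 672)
U = 38 (U = 5 + (9 + 24)*1 = 5 + 33*1 = 5 + 33 = 38)
U/Q(u(-3) - 5*4) = 38/672 = 38*(1/672) = 19/336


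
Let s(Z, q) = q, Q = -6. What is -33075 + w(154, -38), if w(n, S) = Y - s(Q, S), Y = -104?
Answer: -33141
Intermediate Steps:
w(n, S) = -104 - S
-33075 + w(154, -38) = -33075 + (-104 - 1*(-38)) = -33075 + (-104 + 38) = -33075 - 66 = -33141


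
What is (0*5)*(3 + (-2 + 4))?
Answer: 0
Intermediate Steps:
(0*5)*(3 + (-2 + 4)) = 0*(3 + 2) = 0*5 = 0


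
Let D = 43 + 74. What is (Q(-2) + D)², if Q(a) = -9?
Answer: 11664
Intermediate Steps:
D = 117
(Q(-2) + D)² = (-9 + 117)² = 108² = 11664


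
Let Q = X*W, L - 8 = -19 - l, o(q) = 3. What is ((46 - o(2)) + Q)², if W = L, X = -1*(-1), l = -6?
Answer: 1444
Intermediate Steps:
X = 1
L = -5 (L = 8 + (-19 - 1*(-6)) = 8 + (-19 + 6) = 8 - 13 = -5)
W = -5
Q = -5 (Q = 1*(-5) = -5)
((46 - o(2)) + Q)² = ((46 - 1*3) - 5)² = ((46 - 3) - 5)² = (43 - 5)² = 38² = 1444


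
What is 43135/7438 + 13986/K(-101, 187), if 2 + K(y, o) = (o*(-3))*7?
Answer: 65449547/29223902 ≈ 2.2396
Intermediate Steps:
K(y, o) = -2 - 21*o (K(y, o) = -2 + (o*(-3))*7 = -2 - 3*o*7 = -2 - 21*o)
43135/7438 + 13986/K(-101, 187) = 43135/7438 + 13986/(-2 - 21*187) = 43135*(1/7438) + 13986/(-2 - 3927) = 43135/7438 + 13986/(-3929) = 43135/7438 + 13986*(-1/3929) = 43135/7438 - 13986/3929 = 65449547/29223902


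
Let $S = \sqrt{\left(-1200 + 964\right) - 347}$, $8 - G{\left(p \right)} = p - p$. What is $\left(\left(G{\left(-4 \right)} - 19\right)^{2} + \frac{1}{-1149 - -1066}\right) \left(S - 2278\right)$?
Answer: $- \frac{22875676}{83} + \frac{10042 i \sqrt{583}}{83} \approx -2.7561 \cdot 10^{5} + 2921.3 i$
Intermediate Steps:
$G{\left(p \right)} = 8$ ($G{\left(p \right)} = 8 - \left(p - p\right) = 8 - 0 = 8 + 0 = 8$)
$S = i \sqrt{583}$ ($S = \sqrt{-236 - 347} = \sqrt{-583} = i \sqrt{583} \approx 24.145 i$)
$\left(\left(G{\left(-4 \right)} - 19\right)^{2} + \frac{1}{-1149 - -1066}\right) \left(S - 2278\right) = \left(\left(8 - 19\right)^{2} + \frac{1}{-1149 - -1066}\right) \left(i \sqrt{583} - 2278\right) = \left(\left(-11\right)^{2} + \frac{1}{-1149 + 1066}\right) \left(-2278 + i \sqrt{583}\right) = \left(121 + \frac{1}{-83}\right) \left(-2278 + i \sqrt{583}\right) = \left(121 - \frac{1}{83}\right) \left(-2278 + i \sqrt{583}\right) = \frac{10042 \left(-2278 + i \sqrt{583}\right)}{83} = - \frac{22875676}{83} + \frac{10042 i \sqrt{583}}{83}$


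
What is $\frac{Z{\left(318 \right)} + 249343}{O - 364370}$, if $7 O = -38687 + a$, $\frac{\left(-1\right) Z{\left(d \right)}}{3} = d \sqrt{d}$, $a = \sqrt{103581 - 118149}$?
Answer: $- \frac{4519326665077}{6704355397297} + \frac{17291191806 \sqrt{318}}{6704355397297} - \frac{3490802 i \sqrt{3642}}{6704355397297} + \frac{80136 i \sqrt{32171}}{6704355397297} \approx -0.6281 - 2.9278 \cdot 10^{-5} i$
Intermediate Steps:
$a = 2 i \sqrt{3642}$ ($a = \sqrt{-14568} = 2 i \sqrt{3642} \approx 120.7 i$)
$Z{\left(d \right)} = - 3 d^{\frac{3}{2}}$ ($Z{\left(d \right)} = - 3 d \sqrt{d} = - 3 d^{\frac{3}{2}}$)
$O = - \frac{38687}{7} + \frac{2 i \sqrt{3642}}{7}$ ($O = \frac{-38687 + 2 i \sqrt{3642}}{7} = - \frac{38687}{7} + \frac{2 i \sqrt{3642}}{7} \approx -5526.7 + 17.243 i$)
$\frac{Z{\left(318 \right)} + 249343}{O - 364370} = \frac{- 3 \cdot 318^{\frac{3}{2}} + 249343}{\left(- \frac{38687}{7} + \frac{2 i \sqrt{3642}}{7}\right) - 364370} = \frac{- 3 \cdot 318 \sqrt{318} + 249343}{- \frac{2589277}{7} + \frac{2 i \sqrt{3642}}{7}} = \frac{- 954 \sqrt{318} + 249343}{- \frac{2589277}{7} + \frac{2 i \sqrt{3642}}{7}} = \frac{249343 - 954 \sqrt{318}}{- \frac{2589277}{7} + \frac{2 i \sqrt{3642}}{7}}$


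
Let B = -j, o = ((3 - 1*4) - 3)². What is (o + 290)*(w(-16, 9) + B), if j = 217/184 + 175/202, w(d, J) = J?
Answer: 19773567/9292 ≈ 2128.0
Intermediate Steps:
j = 38017/18584 (j = 217*(1/184) + 175*(1/202) = 217/184 + 175/202 = 38017/18584 ≈ 2.0457)
o = 16 (o = ((3 - 4) - 3)² = (-1 - 3)² = (-4)² = 16)
B = -38017/18584 (B = -1*38017/18584 = -38017/18584 ≈ -2.0457)
(o + 290)*(w(-16, 9) + B) = (16 + 290)*(9 - 38017/18584) = 306*(129239/18584) = 19773567/9292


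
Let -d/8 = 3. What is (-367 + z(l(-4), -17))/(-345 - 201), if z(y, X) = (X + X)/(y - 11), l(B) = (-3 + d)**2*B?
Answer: 1074175/1598142 ≈ 0.67214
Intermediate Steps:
d = -24 (d = -8*3 = -24)
l(B) = 729*B (l(B) = (-3 - 24)**2*B = (-27)**2*B = 729*B)
z(y, X) = 2*X/(-11 + y) (z(y, X) = (2*X)/(-11 + y) = 2*X/(-11 + y))
(-367 + z(l(-4), -17))/(-345 - 201) = (-367 + 2*(-17)/(-11 + 729*(-4)))/(-345 - 201) = (-367 + 2*(-17)/(-11 - 2916))/(-546) = (-367 + 2*(-17)/(-2927))*(-1/546) = (-367 + 2*(-17)*(-1/2927))*(-1/546) = (-367 + 34/2927)*(-1/546) = -1074175/2927*(-1/546) = 1074175/1598142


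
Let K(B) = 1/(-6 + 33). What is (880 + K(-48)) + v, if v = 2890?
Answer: 101791/27 ≈ 3770.0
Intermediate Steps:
K(B) = 1/27
(880 + K(-48)) + v = (880 + 1/27) + 2890 = 23761/27 + 2890 = 101791/27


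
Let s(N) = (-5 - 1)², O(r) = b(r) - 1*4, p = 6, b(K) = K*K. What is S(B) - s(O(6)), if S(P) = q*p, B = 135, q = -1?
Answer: -42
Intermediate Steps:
b(K) = K²
O(r) = -4 + r² (O(r) = r² - 1*4 = r² - 4 = -4 + r²)
s(N) = 36 (s(N) = (-6)² = 36)
S(P) = -6 (S(P) = -1*6 = -6)
S(B) - s(O(6)) = -6 - 1*36 = -6 - 36 = -42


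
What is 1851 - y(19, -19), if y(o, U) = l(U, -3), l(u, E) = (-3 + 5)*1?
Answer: 1849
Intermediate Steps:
l(u, E) = 2 (l(u, E) = 2*1 = 2)
y(o, U) = 2
1851 - y(19, -19) = 1851 - 1*2 = 1851 - 2 = 1849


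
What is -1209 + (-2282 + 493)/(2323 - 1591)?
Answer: -886777/732 ≈ -1211.4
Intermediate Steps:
-1209 + (-2282 + 493)/(2323 - 1591) = -1209 - 1789/732 = -886777/732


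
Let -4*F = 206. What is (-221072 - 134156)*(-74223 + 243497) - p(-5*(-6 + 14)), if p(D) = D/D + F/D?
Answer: -4810469157943/80 ≈ -6.0131e+10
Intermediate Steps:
F = -103/2 (F = -¼*206 = -103/2 ≈ -51.500)
p(D) = 1 - 103/(2*D) (p(D) = D/D - 103/(2*D) = 1 - 103/(2*D))
(-221072 - 134156)*(-74223 + 243497) - p(-5*(-6 + 14)) = (-221072 - 134156)*(-74223 + 243497) - (-103/2 - 5*(-6 + 14))/((-5*(-6 + 14))) = -355228*169274 - (-103/2 - 5*8)/((-5*8)) = -60130864472 - (-103/2 - 40)/(-40) = -60130864472 - (-1)*(-183)/(40*2) = -60130864472 - 1*183/80 = -60130864472 - 183/80 = -4810469157943/80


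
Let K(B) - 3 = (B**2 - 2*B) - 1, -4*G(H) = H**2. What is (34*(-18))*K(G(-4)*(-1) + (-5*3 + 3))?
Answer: -50184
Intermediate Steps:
G(H) = -H**2/4
K(B) = 2 + B**2 - 2*B (K(B) = 3 + ((B**2 - 2*B) - 1) = 3 + (-1 + B**2 - 2*B) = 2 + B**2 - 2*B)
(34*(-18))*K(G(-4)*(-1) + (-5*3 + 3)) = (34*(-18))*(2 + (-1/4*(-4)**2*(-1) + (-5*3 + 3))**2 - 2*(-1/4*(-4)**2*(-1) + (-5*3 + 3))) = -612*(2 + (-1/4*16*(-1) + (-15 + 3))**2 - 2*(-1/4*16*(-1) + (-15 + 3))) = -612*(2 + (-4*(-1) - 12)**2 - 2*(-4*(-1) - 12)) = -612*(2 + (4 - 12)**2 - 2*(4 - 12)) = -612*(2 + (-8)**2 - 2*(-8)) = -612*(2 + 64 + 16) = -612*82 = -50184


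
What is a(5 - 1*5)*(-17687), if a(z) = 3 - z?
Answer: -53061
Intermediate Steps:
a(5 - 1*5)*(-17687) = (3 - (5 - 1*5))*(-17687) = (3 - (5 - 5))*(-17687) = (3 - 1*0)*(-17687) = (3 + 0)*(-17687) = 3*(-17687) = -53061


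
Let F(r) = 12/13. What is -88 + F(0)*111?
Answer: 188/13 ≈ 14.462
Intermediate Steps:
F(r) = 12/13 (F(r) = 12*(1/13) = 12/13)
-88 + F(0)*111 = -88 + (12/13)*111 = -88 + 1332/13 = 188/13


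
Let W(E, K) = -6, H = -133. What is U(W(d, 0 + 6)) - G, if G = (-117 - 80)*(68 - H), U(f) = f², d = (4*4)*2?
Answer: 39633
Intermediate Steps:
d = 32 (d = 16*2 = 32)
G = -39597 (G = (-117 - 80)*(68 - 1*(-133)) = -197*(68 + 133) = -197*201 = -39597)
U(W(d, 0 + 6)) - G = (-6)² - 1*(-39597) = 36 + 39597 = 39633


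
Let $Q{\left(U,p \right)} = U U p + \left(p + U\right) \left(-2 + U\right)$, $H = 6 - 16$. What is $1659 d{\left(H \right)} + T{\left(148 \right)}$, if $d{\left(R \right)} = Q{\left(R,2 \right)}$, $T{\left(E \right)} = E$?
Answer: $491212$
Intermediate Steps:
$H = -10$ ($H = 6 - 16 = -10$)
$Q{\left(U,p \right)} = p U^{2} + \left(-2 + U\right) \left(U + p\right)$ ($Q{\left(U,p \right)} = U^{2} p + \left(U + p\right) \left(-2 + U\right) = p U^{2} + \left(-2 + U\right) \left(U + p\right)$)
$d{\left(R \right)} = -4 + 3 R^{2}$ ($d{\left(R \right)} = R^{2} - 2 R - 4 + R 2 + 2 R^{2} = R^{2} - 2 R - 4 + 2 R + 2 R^{2} = -4 + 3 R^{2}$)
$1659 d{\left(H \right)} + T{\left(148 \right)} = 1659 \left(-4 + 3 \left(-10\right)^{2}\right) + 148 = 1659 \left(-4 + 3 \cdot 100\right) + 148 = 1659 \left(-4 + 300\right) + 148 = 1659 \cdot 296 + 148 = 491064 + 148 = 491212$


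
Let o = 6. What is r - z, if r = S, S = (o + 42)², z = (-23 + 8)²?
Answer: 2079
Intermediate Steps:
z = 225 (z = (-15)² = 225)
S = 2304 (S = (6 + 42)² = 48² = 2304)
r = 2304
r - z = 2304 - 1*225 = 2304 - 225 = 2079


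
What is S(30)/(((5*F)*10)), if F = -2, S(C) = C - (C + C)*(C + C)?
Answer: 357/10 ≈ 35.700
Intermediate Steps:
S(C) = C - 4*C² (S(C) = C - 2*C*2*C = C - 4*C²)
S(30)/(((5*F)*10)) = (30*(1 - 4*30))/(((5*(-2))*10)) = (30*(1 - 120))/((-10*10)) = (30*(-119))/(-100) = -3570*(-1/100) = 357/10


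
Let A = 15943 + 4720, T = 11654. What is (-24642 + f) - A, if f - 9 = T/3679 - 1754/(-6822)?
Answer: -568379651147/12549069 ≈ -45293.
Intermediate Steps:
f = 155919898/12549069 (f = 9 + (11654/3679 - 1754/(-6822)) = 9 + (11654*(1/3679) - 1754*(-1/6822)) = 9 + (11654/3679 + 877/3411) = 9 + 42978277/12549069 = 155919898/12549069 ≈ 12.425)
A = 20663
(-24642 + f) - A = (-24642 + 155919898/12549069) - 1*20663 = -309078238400/12549069 - 20663 = -568379651147/12549069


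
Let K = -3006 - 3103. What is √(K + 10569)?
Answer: 2*√1115 ≈ 66.783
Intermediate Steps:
K = -6109
√(K + 10569) = √(-6109 + 10569) = √4460 = 2*√1115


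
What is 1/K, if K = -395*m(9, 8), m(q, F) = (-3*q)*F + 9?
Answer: 1/81765 ≈ 1.2230e-5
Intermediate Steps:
m(q, F) = 9 - 3*F*q (m(q, F) = -3*F*q + 9 = 9 - 3*F*q)
K = 81765 (K = -395*(9 - 3*8*9) = -395*(9 - 216) = -395*(-207) = 81765)
1/K = 1/81765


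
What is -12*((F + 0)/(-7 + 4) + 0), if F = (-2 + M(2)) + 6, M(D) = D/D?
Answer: 20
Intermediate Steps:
M(D) = 1
F = 5 (F = (-2 + 1) + 6 = -1 + 6 = 5)
-12*((F + 0)/(-7 + 4) + 0) = -12*((5 + 0)/(-7 + 4) + 0) = -12*(5/(-3) + 0) = -12*(5*(-⅓) + 0) = -12*(-5/3 + 0) = -12*(-5/3) = 20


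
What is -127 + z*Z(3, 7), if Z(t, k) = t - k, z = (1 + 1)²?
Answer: -143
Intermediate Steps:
z = 4 (z = 2² = 4)
-127 + z*Z(3, 7) = -127 + 4*(3 - 1*7) = -127 + 4*(3 - 7) = -127 + 4*(-4) = -127 - 16 = -143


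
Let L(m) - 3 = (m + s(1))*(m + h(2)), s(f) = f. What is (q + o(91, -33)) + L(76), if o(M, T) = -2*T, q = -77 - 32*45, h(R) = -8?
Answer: 3788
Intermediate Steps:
q = -1517 (q = -77 - 1440 = -1517)
L(m) = 3 + (1 + m)*(-8 + m) (L(m) = 3 + (m + 1)*(m - 8) = 3 + (1 + m)*(-8 + m))
(q + o(91, -33)) + L(76) = (-1517 - 2*(-33)) + (-5 + 76² - 7*76) = (-1517 + 66) + (-5 + 5776 - 532) = -1451 + 5239 = 3788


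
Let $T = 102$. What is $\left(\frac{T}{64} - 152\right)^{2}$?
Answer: $\frac{23164969}{1024} \approx 22622.0$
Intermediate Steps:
$\left(\frac{T}{64} - 152\right)^{2} = \left(\frac{102}{64} - 152\right)^{2} = \left(102 \cdot \frac{1}{64} - 152\right)^{2} = \left(\frac{51}{32} - 152\right)^{2} = \left(- \frac{4813}{32}\right)^{2} = \frac{23164969}{1024}$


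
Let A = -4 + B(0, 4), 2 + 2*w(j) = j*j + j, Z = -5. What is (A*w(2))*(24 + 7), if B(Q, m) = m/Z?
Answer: -1488/5 ≈ -297.60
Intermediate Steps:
B(Q, m) = -m/5 (B(Q, m) = m/(-5) = m*(-⅕) = -m/5)
w(j) = -1 + j/2 + j²/2 (w(j) = -1 + (j*j + j)/2 = -1 + (j² + j)/2 = -1 + (j + j²)/2 = -1 + (j/2 + j²/2) = -1 + j/2 + j²/2)
A = -24/5 (A = -4 - ⅕*4 = -4 - ⅘ = -24/5 ≈ -4.8000)
(A*w(2))*(24 + 7) = (-24*(-1 + (½)*2 + (½)*2²)/5)*(24 + 7) = -24*(-1 + 1 + (½)*4)/5*31 = -24*(-1 + 1 + 2)/5*31 = -24/5*2*31 = -48/5*31 = -1488/5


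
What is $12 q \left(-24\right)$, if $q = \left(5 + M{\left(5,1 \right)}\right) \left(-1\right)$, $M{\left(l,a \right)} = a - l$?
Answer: $288$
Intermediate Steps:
$q = -1$ ($q = \left(5 + \left(1 - 5\right)\right) \left(-1\right) = \left(5 - 4\right) \left(-1\right) = 1 \left(-1\right) = -1$)
$12 q \left(-24\right) = 12 \left(-1\right) \left(-24\right) = \left(-12\right) \left(-24\right) = 288$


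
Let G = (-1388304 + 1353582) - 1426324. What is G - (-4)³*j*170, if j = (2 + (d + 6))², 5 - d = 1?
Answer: 105674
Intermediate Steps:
d = 4 (d = 5 - 1*1 = 5 - 1 = 4)
G = -1461046 (G = -34722 - 1426324 = -1461046)
j = 144 (j = (2 + (4 + 6))² = (2 + 10)² = 12² = 144)
G - (-4)³*j*170 = -1461046 - (-4)³*144*170 = -1461046 - (-64*144)*170 = -1461046 - (-9216)*170 = -1461046 - 1*(-1566720) = -1461046 + 1566720 = 105674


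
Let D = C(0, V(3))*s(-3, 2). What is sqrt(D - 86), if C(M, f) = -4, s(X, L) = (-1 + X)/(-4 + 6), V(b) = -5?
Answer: I*sqrt(78) ≈ 8.8318*I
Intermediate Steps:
s(X, L) = -1/2 + X/2 (s(X, L) = (-1 + X)/2 = (-1 + X)*(1/2) = -1/2 + X/2)
D = 8 (D = -4*(-1/2 + (1/2)*(-3)) = -4*(-1/2 - 3/2) = -4*(-2) = 8)
sqrt(D - 86) = sqrt(8 - 86) = sqrt(-78) = I*sqrt(78)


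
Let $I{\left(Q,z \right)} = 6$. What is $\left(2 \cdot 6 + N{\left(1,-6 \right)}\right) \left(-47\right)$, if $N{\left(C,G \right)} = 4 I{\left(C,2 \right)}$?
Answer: $-1692$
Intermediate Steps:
$N{\left(C,G \right)} = 24$ ($N{\left(C,G \right)} = 4 \cdot 6 = 24$)
$\left(2 \cdot 6 + N{\left(1,-6 \right)}\right) \left(-47\right) = \left(2 \cdot 6 + 24\right) \left(-47\right) = \left(12 + 24\right) \left(-47\right) = 36 \left(-47\right) = -1692$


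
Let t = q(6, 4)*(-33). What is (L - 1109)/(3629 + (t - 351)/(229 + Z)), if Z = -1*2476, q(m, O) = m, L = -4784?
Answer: -4413857/2718304 ≈ -1.6238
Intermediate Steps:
Z = -2476
t = -198 (t = 6*(-33) = -198)
(L - 1109)/(3629 + (t - 351)/(229 + Z)) = (-4784 - 1109)/(3629 + (-198 - 351)/(229 - 2476)) = -5893/(3629 - 549/(-2247)) = -5893/(3629 - 549*(-1/2247)) = -5893/(3629 + 183/749) = -5893/2718304/749 = -5893*749/2718304 = -4413857/2718304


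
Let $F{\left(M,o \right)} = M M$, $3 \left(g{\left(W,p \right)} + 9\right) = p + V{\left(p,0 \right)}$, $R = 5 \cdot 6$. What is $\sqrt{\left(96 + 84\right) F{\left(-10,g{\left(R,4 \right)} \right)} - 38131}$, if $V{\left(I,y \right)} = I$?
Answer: $i \sqrt{20131} \approx 141.88 i$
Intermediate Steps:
$R = 30$
$g{\left(W,p \right)} = -9 + \frac{2 p}{3}$ ($g{\left(W,p \right)} = -9 + \frac{p + p}{3} = -9 + \frac{2 p}{3}$)
$F{\left(M,o \right)} = M^{2}$
$\sqrt{\left(96 + 84\right) F{\left(-10,g{\left(R,4 \right)} \right)} - 38131} = \sqrt{\left(96 + 84\right) \left(-10\right)^{2} - 38131} = \sqrt{180 \cdot 100 - 38131} = \sqrt{18000 - 38131} = \sqrt{-20131} = i \sqrt{20131}$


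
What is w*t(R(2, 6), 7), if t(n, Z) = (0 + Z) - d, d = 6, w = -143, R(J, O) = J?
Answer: -143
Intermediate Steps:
t(n, Z) = -6 + Z (t(n, Z) = (0 + Z) - 1*6 = Z - 6 = -6 + Z)
w*t(R(2, 6), 7) = -143*(-6 + 7) = -143*1 = -143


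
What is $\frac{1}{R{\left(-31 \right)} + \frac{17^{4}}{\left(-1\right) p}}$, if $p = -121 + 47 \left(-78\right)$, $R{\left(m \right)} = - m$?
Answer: $\frac{3787}{200918} \approx 0.018848$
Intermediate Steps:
$p = -3787$ ($p = -121 - 3666 = -3787$)
$\frac{1}{R{\left(-31 \right)} + \frac{17^{4}}{\left(-1\right) p}} = \frac{1}{\left(-1\right) \left(-31\right) + \frac{17^{4}}{\left(-1\right) \left(-3787\right)}} = \frac{1}{31 + \frac{83521}{3787}} = \frac{1}{\frac{200918}{3787}} = \frac{3787}{200918}$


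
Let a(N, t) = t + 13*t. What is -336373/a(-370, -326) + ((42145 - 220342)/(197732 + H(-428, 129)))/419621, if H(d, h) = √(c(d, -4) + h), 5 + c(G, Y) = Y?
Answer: 689830290356677686697/9359804553076732972 + 178197*√30/8203159117508092 ≈ 73.701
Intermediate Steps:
c(G, Y) = -5 + Y
a(N, t) = 14*t
H(d, h) = √(-9 + h) (H(d, h) = √((-5 - 4) + h) = √(-9 + h))
-336373/a(-370, -326) + ((42145 - 220342)/(197732 + H(-428, 129)))/419621 = -336373/(14*(-326)) + ((42145 - 220342)/(197732 + √(-9 + 129)))/419621 = -336373/(-4564) - 178197/(197732 + √120)*(1/419621) = -336373*(-1/4564) - 178197/(197732 + 2*√30)*(1/419621) = 336373/4564 - 178197/(419621*(197732 + 2*√30))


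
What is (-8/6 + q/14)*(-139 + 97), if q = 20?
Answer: -4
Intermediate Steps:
(-8/6 + q/14)*(-139 + 97) = (-8/6 + 20/14)*(-139 + 97) = (-8*1/6 + 20*(1/14))*(-42) = (-4/3 + 10/7)*(-42) = (2/21)*(-42) = -4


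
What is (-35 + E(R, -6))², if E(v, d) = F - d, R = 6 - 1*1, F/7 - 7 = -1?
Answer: 169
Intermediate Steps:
F = 42 (F = 49 + 7*(-1) = 49 - 7 = 42)
R = 5 (R = 6 - 1 = 5)
E(v, d) = 42 - d
(-35 + E(R, -6))² = (-35 + (42 - 1*(-6)))² = (-35 + (42 + 6))² = (-35 + 48)² = 13² = 169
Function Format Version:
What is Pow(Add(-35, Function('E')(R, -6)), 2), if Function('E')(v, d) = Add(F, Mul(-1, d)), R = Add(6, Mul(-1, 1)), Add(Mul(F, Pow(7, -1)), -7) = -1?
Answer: 169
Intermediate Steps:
F = 42 (F = Add(49, Mul(7, -1)) = Add(49, -7) = 42)
R = 5 (R = Add(6, -1) = 5)
Function('E')(v, d) = Add(42, Mul(-1, d))
Pow(Add(-35, Function('E')(R, -6)), 2) = Pow(Add(-35, Add(42, Mul(-1, -6))), 2) = Pow(Add(-35, Add(42, 6)), 2) = Pow(Add(-35, 48), 2) = Pow(13, 2) = 169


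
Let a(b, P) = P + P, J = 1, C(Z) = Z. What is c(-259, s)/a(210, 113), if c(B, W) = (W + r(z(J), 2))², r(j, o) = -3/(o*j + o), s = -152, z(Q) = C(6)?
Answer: 4541161/44296 ≈ 102.52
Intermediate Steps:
z(Q) = 6
a(b, P) = 2*P
r(j, o) = -3/(o + j*o) (r(j, o) = -3/(j*o + o) = -3/(o + j*o))
c(B, W) = (-3/14 + W)² (c(B, W) = (W - 3/(2*(1 + 6)))² = (W - 3*½/7)² = (W - 3*½*⅐)² = (W - 3/14)² = (-3/14 + W)²)
c(-259, s)/a(210, 113) = ((-3 + 14*(-152))²/196)/((2*113)) = ((-3 - 2128)²/196)/226 = ((1/196)*(-2131)²)*(1/226) = ((1/196)*4541161)*(1/226) = (4541161/196)*(1/226) = 4541161/44296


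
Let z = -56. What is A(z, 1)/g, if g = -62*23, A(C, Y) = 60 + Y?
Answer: -61/1426 ≈ -0.042777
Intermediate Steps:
g = -1426
A(z, 1)/g = (60 + 1)/(-1426) = 61*(-1/1426) = -61/1426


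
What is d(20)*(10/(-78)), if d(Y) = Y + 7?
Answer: -45/13 ≈ -3.4615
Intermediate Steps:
d(Y) = 7 + Y
d(20)*(10/(-78)) = (7 + 20)*(10/(-78)) = 27*(10*(-1/78)) = 27*(-5/39) = -45/13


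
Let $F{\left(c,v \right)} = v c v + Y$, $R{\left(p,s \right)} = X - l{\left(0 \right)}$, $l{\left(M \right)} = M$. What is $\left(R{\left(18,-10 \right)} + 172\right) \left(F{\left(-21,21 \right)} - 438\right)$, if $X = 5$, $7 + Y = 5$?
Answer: $-1717077$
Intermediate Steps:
$Y = -2$ ($Y = -7 + 5 = -2$)
$R{\left(p,s \right)} = 5$ ($R{\left(p,s \right)} = 5 - 0 = 5 + 0 = 5$)
$F{\left(c,v \right)} = -2 + c v^{2}$ ($F{\left(c,v \right)} = v c v - 2 = c v v - 2 = c v^{2} - 2 = -2 + c v^{2}$)
$\left(R{\left(18,-10 \right)} + 172\right) \left(F{\left(-21,21 \right)} - 438\right) = \left(5 + 172\right) \left(\left(-2 - 21 \cdot 21^{2}\right) - 438\right) = 177 \left(\left(-2 - 9261\right) - 438\right) = 177 \left(-9263 - 438\right) = 177 \left(-9701\right) = -1717077$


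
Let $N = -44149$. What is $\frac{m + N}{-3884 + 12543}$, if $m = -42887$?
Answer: $- \frac{87036}{8659} \approx -10.052$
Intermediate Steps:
$\frac{m + N}{-3884 + 12543} = \frac{-42887 - 44149}{-3884 + 12543} = - \frac{87036}{8659}$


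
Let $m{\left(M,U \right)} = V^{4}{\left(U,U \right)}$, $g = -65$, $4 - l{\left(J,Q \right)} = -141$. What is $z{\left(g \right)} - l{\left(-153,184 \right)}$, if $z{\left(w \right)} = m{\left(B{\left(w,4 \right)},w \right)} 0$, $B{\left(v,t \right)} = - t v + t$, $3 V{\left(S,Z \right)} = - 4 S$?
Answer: $-145$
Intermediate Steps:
$l{\left(J,Q \right)} = 145$ ($l{\left(J,Q \right)} = 4 - -141 = 4 + 141 = 145$)
$V{\left(S,Z \right)} = - \frac{4 S}{3}$ ($V{\left(S,Z \right)} = \frac{\left(-4\right) S}{3} = - \frac{4 S}{3}$)
$B{\left(v,t \right)} = t - t v$ ($B{\left(v,t \right)} = - t v + t = t - t v$)
$m{\left(M,U \right)} = \frac{256 U^{4}}{81}$ ($m{\left(M,U \right)} = \left(- \frac{4 U}{3}\right)^{4} = \frac{256 U^{4}}{81}$)
$z{\left(w \right)} = 0$ ($z{\left(w \right)} = \frac{256 w^{4}}{81} \cdot 0 = 0$)
$z{\left(g \right)} - l{\left(-153,184 \right)} = 0 - 145 = -145$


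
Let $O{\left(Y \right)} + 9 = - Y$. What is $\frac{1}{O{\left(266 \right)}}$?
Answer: $- \frac{1}{275} \approx -0.0036364$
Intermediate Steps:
$O{\left(Y \right)} = -9 - Y$
$\frac{1}{O{\left(266 \right)}} = \frac{1}{-9 - 266} = \frac{1}{-275} = - \frac{1}{275}$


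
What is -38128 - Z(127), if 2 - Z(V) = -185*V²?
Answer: -3021995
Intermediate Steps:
Z(V) = 2 + 185*V² (Z(V) = 2 - (-185)*V² = 2 + 185*V²)
-38128 - Z(127) = -38128 - (2 + 185*127²) = -38128 - (2 + 185*16129) = -38128 - (2 + 2983865) = -38128 - 1*2983867 = -38128 - 2983867 = -3021995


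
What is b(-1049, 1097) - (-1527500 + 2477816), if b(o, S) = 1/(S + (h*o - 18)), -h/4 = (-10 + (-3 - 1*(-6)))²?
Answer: -196414161827/206683 ≈ -9.5032e+5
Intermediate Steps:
h = -196 (h = -4*(-10 + (-3 - 1*(-6)))² = -4*(-10 + (-3 + 6))² = -4*(-10 + 3)² = -4*(-7)² = -4*49 = -196)
b(o, S) = 1/(-18 + S - 196*o) (b(o, S) = 1/(S + (-196*o - 18)) = 1/(S + (-18 - 196*o)) = 1/(-18 + S - 196*o))
b(-1049, 1097) - (-1527500 + 2477816) = -1/(18 - 1*1097 + 196*(-1049)) - (-1527500 + 2477816) = -1/(18 - 1097 - 205604) - 1*950316 = -1/(-206683) - 950316 = -1*(-1/206683) - 950316 = 1/206683 - 950316 = -196414161827/206683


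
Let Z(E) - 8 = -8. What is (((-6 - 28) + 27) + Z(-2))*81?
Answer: -567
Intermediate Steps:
Z(E) = 0 (Z(E) = 8 - 8 = 0)
(((-6 - 28) + 27) + Z(-2))*81 = (((-6 - 28) + 27) + 0)*81 = ((-34 + 27) + 0)*81 = (-7 + 0)*81 = -7*81 = -567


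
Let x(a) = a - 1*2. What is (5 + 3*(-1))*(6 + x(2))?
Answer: 12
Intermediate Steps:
x(a) = -2 + a (x(a) = a - 2 = -2 + a)
(5 + 3*(-1))*(6 + x(2)) = (5 + 3*(-1))*(6 + (-2 + 2)) = (5 - 3)*(6 + 0) = 2*6 = 12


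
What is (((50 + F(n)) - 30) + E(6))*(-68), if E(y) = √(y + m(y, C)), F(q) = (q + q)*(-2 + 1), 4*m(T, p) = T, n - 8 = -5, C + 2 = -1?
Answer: -952 - 34*√30 ≈ -1138.2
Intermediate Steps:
C = -3 (C = -2 - 1 = -3)
n = 3 (n = 8 - 5 = 3)
m(T, p) = T/4
F(q) = -2*q (F(q) = (2*q)*(-1) = -2*q)
E(y) = √5*√y/2 (E(y) = √(y + y/4) = √(5*y/4) = √5*√y/2)
(((50 + F(n)) - 30) + E(6))*(-68) = (((50 - 2*3) - 30) + √5*√6/2)*(-68) = (((50 - 6) - 30) + √30/2)*(-68) = ((44 - 30) + √30/2)*(-68) = (14 + √30/2)*(-68) = -952 - 34*√30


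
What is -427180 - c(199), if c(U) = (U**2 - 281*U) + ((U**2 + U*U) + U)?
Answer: -490263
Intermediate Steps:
c(U) = -280*U + 3*U**2 (c(U) = (U**2 - 281*U) + ((U**2 + U**2) + U) = (U**2 - 281*U) + (2*U**2 + U) = (U**2 - 281*U) + (U + 2*U**2) = -280*U + 3*U**2)
-427180 - c(199) = -427180 - 199*(-280 + 3*199) = -427180 - 199*(-280 + 597) = -427180 - 199*317 = -427180 - 1*63083 = -427180 - 63083 = -490263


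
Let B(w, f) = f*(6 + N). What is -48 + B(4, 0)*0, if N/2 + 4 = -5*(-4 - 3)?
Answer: -48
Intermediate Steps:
N = 62 (N = -8 + 2*(-5*(-4 - 3)) = -8 + 2*(-5*(-7)) = -8 + 2*35 = -8 + 70 = 62)
B(w, f) = 68*f (B(w, f) = f*(6 + 62) = f*68 = 68*f)
-48 + B(4, 0)*0 = -48 + (68*0)*0 = -48 + 0*0 = -48 + 0 = -48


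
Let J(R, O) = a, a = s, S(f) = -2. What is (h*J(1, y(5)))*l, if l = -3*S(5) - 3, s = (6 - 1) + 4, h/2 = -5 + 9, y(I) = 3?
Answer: 216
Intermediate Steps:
h = 8 (h = 2*(-5 + 9) = 2*4 = 8)
s = 9 (s = 5 + 4 = 9)
l = 3 (l = -3*(-2) - 3 = 6 - 3 = 3)
a = 9
J(R, O) = 9
(h*J(1, y(5)))*l = (8*9)*3 = 72*3 = 216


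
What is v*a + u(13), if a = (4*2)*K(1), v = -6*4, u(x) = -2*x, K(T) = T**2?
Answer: -218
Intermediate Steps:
v = -24
a = 8 (a = (4*2)*1**2 = 8*1 = 8)
v*a + u(13) = -24*8 - 2*13 = -192 - 26 = -218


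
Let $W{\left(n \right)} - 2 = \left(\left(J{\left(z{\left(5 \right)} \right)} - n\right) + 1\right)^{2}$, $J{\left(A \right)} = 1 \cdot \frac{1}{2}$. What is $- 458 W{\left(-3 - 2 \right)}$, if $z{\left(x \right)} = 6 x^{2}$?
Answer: $- \frac{40533}{2} \approx -20267.0$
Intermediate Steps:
$J{\left(A \right)} = \frac{1}{2}$ ($J{\left(A \right)} = 1 \cdot \frac{1}{2} = \frac{1}{2}$)
$W{\left(n \right)} = 2 + \left(\frac{3}{2} - n\right)^{2}$ ($W{\left(n \right)} = 2 + \left(\left(\frac{1}{2} - n\right) + 1\right)^{2} = 2 + \left(\frac{3}{2} - n\right)^{2}$)
$- 458 W{\left(-3 - 2 \right)} = - 458 \left(2 + \frac{\left(3 - 2 \left(-3 - 2\right)\right)^{2}}{4}\right) = - 458 \left(2 + \frac{\left(3 - -10\right)^{2}}{4}\right) = - 458 \left(2 + \frac{\left(3 + 10\right)^{2}}{4}\right) = - 458 \left(2 + \frac{13^{2}}{4}\right) = - 458 \left(2 + \frac{1}{4} \cdot 169\right) = - 458 \left(2 + \frac{169}{4}\right) = \left(-458\right) \frac{177}{4} = - \frac{40533}{2}$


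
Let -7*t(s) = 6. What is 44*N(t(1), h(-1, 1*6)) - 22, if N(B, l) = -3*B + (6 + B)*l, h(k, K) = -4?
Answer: -814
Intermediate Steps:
t(s) = -6/7 (t(s) = -⅐*6 = -6/7)
N(B, l) = -3*B + l*(6 + B)
44*N(t(1), h(-1, 1*6)) - 22 = 44*(-3*(-6/7) + 6*(-4) - 6/7*(-4)) - 22 = 44*(18/7 - 24 + 24/7) - 22 = 44*(-18) - 22 = -792 - 22 = -814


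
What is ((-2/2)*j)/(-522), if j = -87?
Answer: -1/6 ≈ -0.16667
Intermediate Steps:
((-2/2)*j)/(-522) = (-2/2*(-87))/(-522) = (-2*1/2*(-87))*(-1/522) = -1*(-87)*(-1/522) = 87*(-1/522) = -1/6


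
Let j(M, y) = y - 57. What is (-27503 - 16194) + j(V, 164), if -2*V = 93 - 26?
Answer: -43590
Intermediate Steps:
V = -67/2 (V = -(93 - 26)/2 = -½*67 = -67/2 ≈ -33.500)
j(M, y) = -57 + y
(-27503 - 16194) + j(V, 164) = (-27503 - 16194) + (-57 + 164) = -43697 + 107 = -43590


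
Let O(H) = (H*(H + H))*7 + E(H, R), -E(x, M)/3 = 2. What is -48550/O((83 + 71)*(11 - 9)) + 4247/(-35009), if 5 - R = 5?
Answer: -734008518/4649510281 ≈ -0.15787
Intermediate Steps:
R = 0 (R = 5 - 1*5 = 5 - 5 = 0)
E(x, M) = -6 (E(x, M) = -3*2 = -6)
O(H) = -6 + 14*H² (O(H) = (H*(H + H))*7 - 6 = (H*(2*H))*7 - 6 = (2*H²)*7 - 6 = 14*H² - 6 = -6 + 14*H²)
-48550/O((83 + 71)*(11 - 9)) + 4247/(-35009) = -48550/(-6 + 14*((83 + 71)*(11 - 9))²) + 4247/(-35009) = -48550/(-6 + 14*(154*2)²) + 4247*(-1/35009) = -48550/(-6 + 14*308²) - 4247/35009 = -48550/(-6 + 14*94864) - 4247/35009 = -48550/(-6 + 1328096) - 4247/35009 = -48550/1328090 - 4247/35009 = -48550*1/1328090 - 4247/35009 = -4855/132809 - 4247/35009 = -734008518/4649510281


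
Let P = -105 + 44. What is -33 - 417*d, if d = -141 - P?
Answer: 33327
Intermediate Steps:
P = -61
d = -80 (d = -141 - 1*(-61) = -141 + 61 = -80)
-33 - 417*d = -33 - 417*(-80) = -33 + 33360 = 33327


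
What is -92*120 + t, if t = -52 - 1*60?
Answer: -11152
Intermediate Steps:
t = -112 (t = -52 - 60 = -112)
-92*120 + t = -92*120 - 112 = -11040 - 112 = -11152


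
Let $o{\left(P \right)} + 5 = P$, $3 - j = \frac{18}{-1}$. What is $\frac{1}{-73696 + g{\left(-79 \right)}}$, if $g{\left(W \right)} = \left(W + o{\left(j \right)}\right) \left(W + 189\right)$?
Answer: $- \frac{1}{80626} \approx -1.2403 \cdot 10^{-5}$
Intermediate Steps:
$j = 21$ ($j = 3 - \frac{18}{-1} = 3 - 18 \left(-1\right) = 3 - -18 = 3 + 18 = 21$)
$o{\left(P \right)} = -5 + P$
$g{\left(W \right)} = \left(16 + W\right) \left(189 + W\right)$ ($g{\left(W \right)} = \left(W + \left(-5 + 21\right)\right) \left(W + 189\right) = \left(W + 16\right) \left(189 + W\right) = \left(16 + W\right) \left(189 + W\right)$)
$\frac{1}{-73696 + g{\left(-79 \right)}} = \frac{1}{-73696 + \left(3024 + \left(-79\right)^{2} + 205 \left(-79\right)\right)} = \frac{1}{-73696 + \left(3024 + 6241 - 16195\right)} = \frac{1}{-73696 - 6930} = \frac{1}{-80626} = - \frac{1}{80626}$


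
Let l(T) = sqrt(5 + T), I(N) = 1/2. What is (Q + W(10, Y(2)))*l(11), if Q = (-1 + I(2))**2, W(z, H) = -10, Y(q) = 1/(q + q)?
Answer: -39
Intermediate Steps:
I(N) = 1/2
Y(q) = 1/(2*q)
Q = 1/4 (Q = (-1 + 1/2)**2 = (-1/2)**2 = 1/4 ≈ 0.25000)
(Q + W(10, Y(2)))*l(11) = (1/4 - 10)*sqrt(5 + 11) = -39*sqrt(16)/4 = -39/4*4 = -39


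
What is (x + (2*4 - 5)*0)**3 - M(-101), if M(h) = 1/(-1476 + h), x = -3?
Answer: -42578/1577 ≈ -26.999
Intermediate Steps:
(x + (2*4 - 5)*0)**3 - M(-101) = (-3 + (2*4 - 5)*0)**3 - 1/(-1476 - 101) = (-3 + (8 - 5)*0)**3 - 1/(-1577) = (-3 + 3*0)**3 - 1*(-1/1577) = (-3 + 0)**3 + 1/1577 = (-3)**3 + 1/1577 = -27 + 1/1577 = -42578/1577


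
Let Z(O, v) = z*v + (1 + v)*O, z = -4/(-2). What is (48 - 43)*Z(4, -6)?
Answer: -160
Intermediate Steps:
z = 2 (z = -4*(-1/2) = 2)
Z(O, v) = 2*v + O*(1 + v) (Z(O, v) = 2*v + (1 + v)*O = 2*v + O*(1 + v))
(48 - 43)*Z(4, -6) = (48 - 43)*(4 + 2*(-6) + 4*(-6)) = 5*(4 - 12 - 24) = 5*(-32) = -160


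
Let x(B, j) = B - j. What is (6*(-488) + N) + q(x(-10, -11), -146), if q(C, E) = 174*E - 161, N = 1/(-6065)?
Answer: -172810046/6065 ≈ -28493.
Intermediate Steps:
N = -1/6065 ≈ -0.00016488
q(C, E) = -161 + 174*E
(6*(-488) + N) + q(x(-10, -11), -146) = (6*(-488) - 1/6065) + (-161 + 174*(-146)) = (-2928 - 1/6065) + (-161 - 25404) = -17758321/6065 - 25565 = -172810046/6065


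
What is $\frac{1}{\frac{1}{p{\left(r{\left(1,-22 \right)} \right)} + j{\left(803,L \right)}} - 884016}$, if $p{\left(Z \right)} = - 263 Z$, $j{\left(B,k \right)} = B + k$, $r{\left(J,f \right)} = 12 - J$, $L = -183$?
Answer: $- \frac{2273}{2009368369} \approx -1.1312 \cdot 10^{-6}$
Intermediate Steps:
$\frac{1}{\frac{1}{p{\left(r{\left(1,-22 \right)} \right)} + j{\left(803,L \right)}} - 884016} = \frac{1}{\frac{1}{- 263 \left(12 - 1\right) + \left(803 - 183\right)} - 884016} = \frac{1}{\frac{1}{- 263 \left(12 - 1\right) + 620} - 884016} = \frac{1}{\frac{1}{\left(-263\right) 11 + 620} - 884016} = \frac{1}{\frac{1}{-2893 + 620} - 884016} = \frac{1}{\frac{1}{-2273} - 884016} = \frac{1}{- \frac{1}{2273} - 884016} = \frac{1}{- \frac{2009368369}{2273}} = - \frac{2273}{2009368369}$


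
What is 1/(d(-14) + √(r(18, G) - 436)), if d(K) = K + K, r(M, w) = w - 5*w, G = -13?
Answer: -7/292 - I*√6/146 ≈ -0.023973 - 0.016777*I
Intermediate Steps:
r(M, w) = -4*w
d(K) = 2*K
1/(d(-14) + √(r(18, G) - 436)) = 1/(2*(-14) + √(-4*(-13) - 436)) = 1/(-28 + √(52 - 436)) = 1/(-28 + √(-384)) = 1/(-28 + 8*I*√6)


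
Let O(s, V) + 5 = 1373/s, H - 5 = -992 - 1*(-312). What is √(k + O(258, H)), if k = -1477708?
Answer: I*√98362133898/258 ≈ 1215.6*I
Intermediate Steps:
H = -675 (H = 5 + (-992 - 1*(-312)) = 5 + (-992 + 312) = 5 - 680 = -675)
O(s, V) = -5 + 1373/s
√(k + O(258, H)) = √(-1477708 + (-5 + 1373/258)) = √(-1477708 + 83/258) = √(-381248581/258) = I*√98362133898/258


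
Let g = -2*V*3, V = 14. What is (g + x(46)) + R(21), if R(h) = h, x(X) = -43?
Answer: -106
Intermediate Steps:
g = -84 (g = -2*14*3 = -28*3 = -84)
(g + x(46)) + R(21) = (-84 - 43) + 21 = -127 + 21 = -106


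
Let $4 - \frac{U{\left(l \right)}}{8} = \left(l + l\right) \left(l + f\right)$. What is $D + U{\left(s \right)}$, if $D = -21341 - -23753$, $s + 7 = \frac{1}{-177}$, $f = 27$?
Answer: $\frac{146781836}{31329} \approx 4685.2$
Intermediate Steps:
$s = - \frac{1240}{177}$ ($s = -7 + \frac{1}{-177} = -7 - \frac{1}{177} = - \frac{1240}{177} \approx -7.0056$)
$D = 2412$ ($D = -21341 + 23753 = 2412$)
$U{\left(l \right)} = 32 - 16 l \left(27 + l\right)$ ($U{\left(l \right)} = 32 - 8 \left(l + l\right) \left(l + 27\right) = 32 - 8 \cdot 2 l \left(27 + l\right) = 32 - 16 l \left(27 + l\right)$)
$D + U{\left(s \right)} = 2412 - \left(- \frac{180448}{59} + \frac{24601600}{31329}\right) = 2412 + \left(32 + \frac{178560}{59} - \frac{24601600}{31329}\right) = 2412 + \frac{71216288}{31329} = \frac{146781836}{31329}$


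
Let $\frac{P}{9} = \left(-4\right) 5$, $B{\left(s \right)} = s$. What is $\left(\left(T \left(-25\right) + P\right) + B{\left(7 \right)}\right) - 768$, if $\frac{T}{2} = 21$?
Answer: $-1991$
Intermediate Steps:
$T = 42$ ($T = 2 \cdot 21 = 42$)
$P = -180$ ($P = 9 \left(\left(-4\right) 5\right) = 9 \left(-20\right) = -180$)
$\left(\left(T \left(-25\right) + P\right) + B{\left(7 \right)}\right) - 768 = \left(\left(42 \left(-25\right) - 180\right) + 7\right) - 768 = \left(\left(-1050 - 180\right) + 7\right) - 768 = \left(-1230 + 7\right) - 768 = -1223 - 768 = -1991$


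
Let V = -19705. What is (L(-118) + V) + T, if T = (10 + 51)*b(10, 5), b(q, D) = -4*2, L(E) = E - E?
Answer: -20193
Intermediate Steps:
L(E) = 0
b(q, D) = -8
T = -488 (T = (10 + 51)*(-8) = 61*(-8) = -488)
(L(-118) + V) + T = (0 - 19705) - 488 = -19705 - 488 = -20193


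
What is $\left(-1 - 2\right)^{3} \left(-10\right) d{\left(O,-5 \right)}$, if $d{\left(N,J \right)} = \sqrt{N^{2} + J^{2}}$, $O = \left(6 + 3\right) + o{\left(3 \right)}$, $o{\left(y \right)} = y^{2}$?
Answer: $270 \sqrt{349} \approx 5044.0$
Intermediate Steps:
$O = 18$ ($O = \left(6 + 3\right) + 3^{2} = 9 + 9 = 18$)
$d{\left(N,J \right)} = \sqrt{J^{2} + N^{2}}$
$\left(-1 - 2\right)^{3} \left(-10\right) d{\left(O,-5 \right)} = \left(-1 - 2\right)^{3} \left(-10\right) \sqrt{\left(-5\right)^{2} + 18^{2}} = \left(-3\right)^{3} \left(-10\right) \sqrt{25 + 324} = \left(-27\right) \left(-10\right) \sqrt{349} = 270 \sqrt{349}$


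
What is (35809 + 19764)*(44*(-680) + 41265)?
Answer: 630475685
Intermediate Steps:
(35809 + 19764)*(44*(-680) + 41265) = 55573*(-29920 + 41265) = 55573*11345 = 630475685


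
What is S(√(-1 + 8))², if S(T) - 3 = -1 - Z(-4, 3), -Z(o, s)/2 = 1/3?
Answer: 64/9 ≈ 7.1111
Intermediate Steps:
Z(o, s) = -⅔ (Z(o, s) = -2/3 = -2*⅓ = -⅔)
S(T) = 8/3 (S(T) = 3 + (-1 - 1*(-⅔)) = 3 + (-1 + ⅔) = 3 - ⅓ = 8/3)
S(√(-1 + 8))² = (8/3)² = 64/9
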